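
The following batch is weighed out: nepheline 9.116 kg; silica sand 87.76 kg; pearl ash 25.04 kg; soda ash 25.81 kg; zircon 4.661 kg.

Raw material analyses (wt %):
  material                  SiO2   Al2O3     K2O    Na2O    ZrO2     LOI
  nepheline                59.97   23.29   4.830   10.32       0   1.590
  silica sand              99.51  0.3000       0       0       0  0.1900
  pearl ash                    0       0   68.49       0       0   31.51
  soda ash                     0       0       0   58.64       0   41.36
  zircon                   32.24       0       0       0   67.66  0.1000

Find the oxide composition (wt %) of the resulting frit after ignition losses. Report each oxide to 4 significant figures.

Glass mass = 133.5 kg (batch 152.4 − LOI 18.88).
Composition: SiO2 70.63%, Al2O3 1.787%, K2O 13.18%, Na2O 12.04%, ZrO2 2.362%

Exact precision is kept at all times — intermediates are displayed rounded off to 4 significant figures as written — a single rounding completes each reported result. The derived quantities (glass mass, yield, five oxide percentages, totals, ignition loss) are rebuilt starting from the weights per 133.5 kg of glass at full precision, as given in problem or answer.
Delivered oxide masses:
  SiO2: 9.116·0.5997 + 87.76·0.9951 + 4.661·0.3224 = 94.30 kg
  Al2O3: 9.116·0.2329 + 87.76·0.003000 = 2.386 kg
  K2O: 9.116·0.04830 + 25.04·0.6849 = 17.59 kg
  Na2O: 9.116·0.1032 + 25.81·0.5864 = 16.08 kg
  ZrO2: 4.661·0.6766 = 3.154 kg
LOI: 9.116·0.01590 + 87.76·0.001900 + 25.04·0.3151 + 25.81·0.4136 + 4.661·0.001000 = 18.88 kg
Glass = total batch minus LOI = 152.4 − 18.88 = 133.5 kg (= the summed oxide contributions)
wt % = 100 × oxide mass / glass mass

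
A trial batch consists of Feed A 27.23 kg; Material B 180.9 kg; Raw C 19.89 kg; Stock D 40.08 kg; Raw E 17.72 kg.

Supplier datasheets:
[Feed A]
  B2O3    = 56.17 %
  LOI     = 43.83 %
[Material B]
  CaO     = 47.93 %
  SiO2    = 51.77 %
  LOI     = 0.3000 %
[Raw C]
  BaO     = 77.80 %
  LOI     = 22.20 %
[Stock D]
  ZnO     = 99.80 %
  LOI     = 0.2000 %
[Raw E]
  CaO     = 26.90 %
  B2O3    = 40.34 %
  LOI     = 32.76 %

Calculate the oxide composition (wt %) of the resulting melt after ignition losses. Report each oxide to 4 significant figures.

All arithmetic runs at full precision at every stage; intermediates are shown (rounded to four significant figures) across the worked steps — a single rounding completes every reported figure — the derived quantities are recomputed from the batch weights at 263.0 kg of glass in full float precision (net glass mass, yield, the totals, the five compositions, ignition loss), as quoted within question or answer.
Mass of each oxide from the mix:
  CaO: 180.9·0.4793 + 17.72·0.2690 = 91.47 kg
  SiO2: 180.9·0.5177 = 93.65 kg
  B2O3: 27.23·0.5617 + 17.72·0.4034 = 22.44 kg
  BaO: 19.89·0.7780 = 15.47 kg
  ZnO: 40.08·0.9980 = 40.00 kg
LOI: 27.23·0.4383 + 180.9·0.003000 + 19.89·0.2220 + 40.08·0.002000 + 17.72·0.3276 = 22.78 kg
The glass mass, total less LOI, = 285.8 − 22.78 = 263.0 kg (the oxide masses sum to this)
percent share: oxide ÷ glass, ×100

Glass mass = 263.0 kg (batch 285.8 − LOI 22.78).
Composition: CaO 34.77%, SiO2 35.60%, B2O3 8.532%, BaO 5.883%, ZnO 15.21%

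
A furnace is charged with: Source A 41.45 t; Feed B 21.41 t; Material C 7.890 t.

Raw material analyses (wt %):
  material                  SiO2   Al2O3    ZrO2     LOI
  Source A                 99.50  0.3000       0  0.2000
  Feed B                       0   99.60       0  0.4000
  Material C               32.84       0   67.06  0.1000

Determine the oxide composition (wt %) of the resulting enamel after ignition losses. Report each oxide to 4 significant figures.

Glass mass = 70.57 t (batch 70.75 − LOI 0.1764).
Composition: SiO2 62.11%, Al2O3 30.39%, ZrO2 7.497%

Mid-chain values are printed with 4-significant-digit rounding across the worked steps; the working math keeps exact precision through every step — every reported number is rounded just once — all derived quantities, which include the yield, the three compositions, totals, ignition loss, glass mass, are re-derived at exact precision, exactly as printed in problem or answer, from the weighed amounts on 70.57 t of glass.
Per-oxide mass from batch:
  SiO2: 41.45·0.9950 + 7.890·0.3284 = 43.83 t
  Al2O3: 41.45·0.003000 + 21.41·0.9960 = 21.45 t
  ZrO2: 7.890·0.6706 = 5.291 t
LOI: 41.45·0.002000 + 21.41·0.004000 + 7.890·0.001000 = 0.1764 t
Net of LOI, the glass mass = 70.75 − 0.1764 = 70.57 t (= the summed oxide contributions)
percent by weight: oxide/glass ×100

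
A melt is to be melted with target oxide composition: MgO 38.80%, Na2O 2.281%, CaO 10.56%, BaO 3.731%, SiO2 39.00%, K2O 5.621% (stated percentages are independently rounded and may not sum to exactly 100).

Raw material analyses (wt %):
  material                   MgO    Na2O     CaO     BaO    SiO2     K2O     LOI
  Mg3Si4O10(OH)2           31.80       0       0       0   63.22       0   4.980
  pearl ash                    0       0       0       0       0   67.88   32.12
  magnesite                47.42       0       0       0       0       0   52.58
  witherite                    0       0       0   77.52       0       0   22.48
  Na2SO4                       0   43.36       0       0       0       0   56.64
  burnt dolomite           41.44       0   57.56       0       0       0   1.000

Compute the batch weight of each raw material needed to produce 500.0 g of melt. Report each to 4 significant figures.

Every computation holds full float precision in all steps — in-progress results are shown (rounded to 4 significant digits) on the page — a single rounding produces each reported value — all derived quantities are carried at full float precision (totals, LOI, the six compositions, yield, glass mass) from the weighed amounts for 500.0 g of glass as given in either problem or answer.
Per-oxide target masses for 500.0 g melt:
  MgO: 38.80% × 500.0 = 194.0 g
  Na2O: 2.281% × 500.0 = 11.40 g
  CaO: 10.56% × 500.0 = 52.80 g
  BaO: 3.731% × 500.0 = 18.66 g
  SiO2: 39.00% × 500.0 = 195.0 g
  K2O: 5.621% × 500.0 = 28.10 g
Verifying the oxide balance working from each reported weight, at the basis given (each sum matches its target mass up to rounding of the answer):
  MgO: 308.4·0.3180 + 122.1·0.4742 + 91.73·0.4144 = 194.0 g (target 194.0 g)
  Na2O: 26.30·0.4336 = 11.40 g (target 11.40 g)
  CaO: 91.73·0.5756 = 52.80 g (target 52.80 g)
  BaO: 24.06·0.7752 = 18.65 g (target 18.66 g)
  SiO2: 308.4·0.6322 = 195.0 g (target 195.0 g)
  K2O: 41.40·0.6788 = 28.10 g (target 28.10 g)
Glass-mass sanity pass: total batch − LOI = 499.9 g (the targets, summed, come to 500.0 g; with the basis standing at 500.0 g — deltas are rounding alone).
Adding the batch up: Σ batch = 614.0 g; loss to ignition Σ batch·LOI = 114.1 g; yield: glass divided by total = 81.42%.

Batch per 500.0 g melt:
  Mg3Si4O10(OH)2: 308.4 g
  pearl ash: 41.40 g
  magnesite: 122.1 g
  witherite: 24.06 g
  Na2SO4: 26.30 g
  burnt dolomite: 91.73 g
Total batch = 614.0 g; LOI loss = 114.1 g; yield = 81.42%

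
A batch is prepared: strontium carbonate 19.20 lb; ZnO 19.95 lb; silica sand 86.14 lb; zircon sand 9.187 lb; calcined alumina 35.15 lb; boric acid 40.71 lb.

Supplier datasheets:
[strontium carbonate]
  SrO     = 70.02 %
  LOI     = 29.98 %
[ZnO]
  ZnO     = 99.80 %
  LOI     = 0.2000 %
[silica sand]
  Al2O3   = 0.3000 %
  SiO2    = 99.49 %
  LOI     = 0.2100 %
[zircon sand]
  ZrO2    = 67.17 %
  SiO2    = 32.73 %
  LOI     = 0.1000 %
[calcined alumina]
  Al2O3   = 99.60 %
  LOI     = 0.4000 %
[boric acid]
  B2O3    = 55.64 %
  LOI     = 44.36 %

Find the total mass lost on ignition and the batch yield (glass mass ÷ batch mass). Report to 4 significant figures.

LOI loss = 24.19 lb; glass = 186.2 lb; yield = 88.50%

All internal work keeps full float precision throughout. Values along the way are printed rounded to 4 significant digits as written. A single rounding finalizes every reported number. Derived quantities, including yield, glass mass, ignition loss, six oxide percentages, totals, are rebuilt from the batch weights per 186.2 lb of glass at full precision exactly as printed in the problem or the answer.
Material-by-material LOI:
  strontium carbonate: 19.20 × 0.2998 = 5.756 lb
  ZnO: 19.95 × 0.002000 = 0.03990 lb
  silica sand: 86.14 × 0.002100 = 0.1809 lb
  zircon sand: 9.187 × 0.001000 = 0.009187 lb
  calcined alumina: 35.15 × 0.004000 = 0.1406 lb
  boric acid: 40.71 × 0.4436 = 18.06 lb
Total LOI = 24.19 lb
Glass = batch − LOI = 210.3 − 24.19 = 186.2 lb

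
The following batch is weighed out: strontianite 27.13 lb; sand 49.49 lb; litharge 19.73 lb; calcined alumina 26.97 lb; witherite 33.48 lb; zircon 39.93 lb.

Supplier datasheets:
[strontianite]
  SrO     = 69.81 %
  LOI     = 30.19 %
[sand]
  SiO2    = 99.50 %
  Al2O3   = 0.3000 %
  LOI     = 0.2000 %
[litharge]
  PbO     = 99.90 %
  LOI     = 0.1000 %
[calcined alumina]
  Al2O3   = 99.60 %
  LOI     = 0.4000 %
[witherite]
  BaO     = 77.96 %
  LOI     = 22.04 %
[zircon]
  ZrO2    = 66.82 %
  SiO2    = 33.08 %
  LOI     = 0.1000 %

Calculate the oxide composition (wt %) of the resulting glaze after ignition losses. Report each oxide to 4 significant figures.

Glass mass = 180.9 lb (batch 196.7 − LOI 15.84).
Composition: PbO 10.90%, ZrO2 14.75%, SiO2 34.52%, Al2O3 14.93%, BaO 14.43%, SrO 10.47%

Intermediates are printed rounded to four significant digits when written out. Full float precision is kept throughout; every reported value takes exactly one rounding — derived quantities are computed starting from the weights for 180.9 lb of glass in full float precision (net glass mass, the six compositions, totals, LOI, yield) as given in the problem or the answer.
Oxide-by-oxide delivered mass:
  PbO: 19.73·0.9990 = 19.71 lb
  ZrO2: 39.93·0.6682 = 26.68 lb
  SiO2: 49.49·0.9950 + 39.93·0.3308 = 62.45 lb
  Al2O3: 49.49·0.003000 + 26.97·0.9960 = 27.01 lb
  BaO: 33.48·0.7796 = 26.10 lb
  SrO: 27.13·0.6981 = 18.94 lb
LOI: 27.13·0.3019 + 49.49·0.002000 + 19.73·0.001000 + 26.97·0.004000 + 33.48·0.2204 + 39.93·0.001000 = 15.84 lb
Resulting glass, batch − LOI: 196.7 − 15.84 = 180.9 lb (matching Σ of the oxides)
percent share: oxide ÷ glass, ×100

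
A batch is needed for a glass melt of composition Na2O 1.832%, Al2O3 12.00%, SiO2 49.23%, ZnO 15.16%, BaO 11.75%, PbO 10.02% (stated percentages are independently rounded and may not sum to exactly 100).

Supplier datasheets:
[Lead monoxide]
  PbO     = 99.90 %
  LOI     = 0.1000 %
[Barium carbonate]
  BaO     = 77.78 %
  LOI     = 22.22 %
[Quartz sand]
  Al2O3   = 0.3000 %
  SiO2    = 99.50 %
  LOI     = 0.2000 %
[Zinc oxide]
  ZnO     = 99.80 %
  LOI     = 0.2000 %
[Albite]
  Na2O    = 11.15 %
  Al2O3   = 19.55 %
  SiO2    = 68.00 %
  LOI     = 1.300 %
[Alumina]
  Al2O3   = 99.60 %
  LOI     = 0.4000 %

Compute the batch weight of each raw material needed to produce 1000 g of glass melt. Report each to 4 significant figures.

Batch per 1000 g glass melt:
  Lead monoxide: 100.3 g
  Barium carbonate: 151.1 g
  Quartz sand: 382.5 g
  Zinc oxide: 151.9 g
  Albite: 164.3 g
  Alumina: 87.08 g
Total batch = 1037 g; LOI loss = 37.23 g; yield = 96.41%

All internal work holds full float precision through the solve. Values along the way are printed, rounded to 4 significant digits, on the page. Every reported result is rounded exactly once. All derived quantities, including totals, glass mass, the six compositions, LOI, yield, are recomputed starting from the weights on 1000 g of glass in full precision as they appear in the problem or answer text.
Oxide-by-oxide targets in 1000 g glass melt:
  Na2O: 1.832% × 1000 = 18.32 g
  Al2O3: 12.00% × 1000 = 120.0 g
  SiO2: 49.23% × 1000 = 492.3 g
  ZnO: 15.16% × 1000 = 151.6 g
  BaO: 11.75% × 1000 = 117.5 g
  PbO: 10.02% × 1000 = 100.2 g
Verifying the oxide balance applying the batch weights above, under the basis named above (sums match the target masses inside rounding margins):
  Na2O: 164.3·0.1115 = 18.32 g (target 18.32 g)
  Al2O3: 382.5·0.003000 + 164.3·0.1955 + 87.08·0.9960 = 120.0 g (target 120.0 g)
  SiO2: 382.5·0.9950 + 164.3·0.6800 = 492.3 g (target 492.3 g)
  ZnO: 151.9·0.9980 = 151.6 g (target 151.6 g)
  BaO: 151.1·0.7778 = 117.5 g (target 117.5 g)
  PbO: 100.3·0.9990 = 100.2 g (target 100.2 g)
Glass-mass sanity pass: whole batch net of LOI = 1000 g (targets for the oxides total 999.9 g; basis as stated: 1000 g — gaps are rounding artifacts).
Total batch = Σ batch = 1037 g; ignition loss, Σ(batch × LOI) = 37.23 g; the yield ratio, glass ÷ batch: 96.41%.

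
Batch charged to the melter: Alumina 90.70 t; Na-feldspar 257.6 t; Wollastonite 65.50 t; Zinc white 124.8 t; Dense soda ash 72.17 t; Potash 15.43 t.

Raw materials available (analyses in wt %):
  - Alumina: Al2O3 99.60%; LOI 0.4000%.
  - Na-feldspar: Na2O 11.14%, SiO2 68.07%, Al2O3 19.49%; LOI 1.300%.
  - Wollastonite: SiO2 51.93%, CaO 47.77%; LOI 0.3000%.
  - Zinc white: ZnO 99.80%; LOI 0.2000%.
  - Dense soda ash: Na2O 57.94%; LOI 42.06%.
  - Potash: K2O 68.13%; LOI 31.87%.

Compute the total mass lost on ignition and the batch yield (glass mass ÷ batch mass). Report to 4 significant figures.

Values along the way are shown with 4-significant-figure rounding as written. Exact precision is held throughout. Each reported number is rounded a single time; derived quantities, which include ignition loss, net glass mass, the six compositions, the yield, totals, are rebuilt in full precision, as they appear in question or answer, from the batch weights on 586.8 t of glass.
Each material's LOI contribution:
  Alumina: 90.70 × 0.004000 = 0.3628 t
  Na-feldspar: 257.6 × 0.01300 = 3.349 t
  Wollastonite: 65.50 × 0.003000 = 0.1965 t
  Zinc white: 124.8 × 0.002000 = 0.2496 t
  Dense soda ash: 72.17 × 0.4206 = 30.35 t
  Potash: 15.43 × 0.3187 = 4.918 t
Total LOI = 39.43 t
Glass = batch − LOI = 626.2 − 39.43 = 586.8 t

LOI loss = 39.43 t; glass = 586.8 t; yield = 93.70%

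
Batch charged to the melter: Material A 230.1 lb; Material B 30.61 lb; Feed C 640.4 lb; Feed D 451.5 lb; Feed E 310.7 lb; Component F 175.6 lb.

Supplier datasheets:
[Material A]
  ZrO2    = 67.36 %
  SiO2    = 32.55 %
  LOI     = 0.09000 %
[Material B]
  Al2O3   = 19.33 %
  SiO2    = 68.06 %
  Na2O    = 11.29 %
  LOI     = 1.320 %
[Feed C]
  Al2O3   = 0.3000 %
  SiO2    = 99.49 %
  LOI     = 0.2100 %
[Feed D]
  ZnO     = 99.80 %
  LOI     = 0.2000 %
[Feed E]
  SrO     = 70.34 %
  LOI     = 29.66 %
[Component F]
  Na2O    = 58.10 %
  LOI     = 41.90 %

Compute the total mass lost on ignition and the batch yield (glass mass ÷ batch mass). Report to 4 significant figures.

Intermediates are shown with 4-significant-digit rounding as written — exact precision is kept in every operation; exactly one rounding is applied to each reported figure. Derived quantities are recomputed from the weighed amounts per 1670 lb of glass in full precision (LOI, the yield, glass mass, totals, six oxide percentages) as given in the problem or the answer.
Per-material ignition loss:
  Material A: 230.1 × 9.000e-04 = 0.2071 lb
  Material B: 30.61 × 0.01320 = 0.4041 lb
  Feed C: 640.4 × 0.002100 = 1.345 lb
  Feed D: 451.5 × 0.002000 = 0.9030 lb
  Feed E: 310.7 × 0.2966 = 92.15 lb
  Component F: 175.6 × 0.4190 = 73.58 lb
Total LOI = 168.6 lb
Glass = batch − LOI = 1839 − 168.6 = 1670 lb

LOI loss = 168.6 lb; glass = 1670 lb; yield = 90.83%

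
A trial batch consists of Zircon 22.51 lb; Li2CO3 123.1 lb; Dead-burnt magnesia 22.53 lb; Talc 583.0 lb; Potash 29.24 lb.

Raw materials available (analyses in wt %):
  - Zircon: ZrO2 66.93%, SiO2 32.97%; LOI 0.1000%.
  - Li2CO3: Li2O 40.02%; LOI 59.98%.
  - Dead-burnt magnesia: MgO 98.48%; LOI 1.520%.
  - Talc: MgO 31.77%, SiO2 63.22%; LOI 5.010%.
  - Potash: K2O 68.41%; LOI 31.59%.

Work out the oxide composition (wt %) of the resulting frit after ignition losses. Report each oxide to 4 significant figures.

All internal work keeps full float precision at each step — values along the way are displayed, with 4-significant-figure rounding, within the worked lines; each reported number is rounded a single time; the derived quantities, including the totals, the five compositions, LOI, yield, net glass mass, are computed from the weighed amounts at 667.7 lb of glass in full float precision, exactly as shown in problem or answer.
Mass of each oxide from the mix:
  K2O: 29.24·0.6841 = 20.00 lb
  MgO: 22.53·0.9848 + 583.0·0.3177 = 207.4 lb
  Li2O: 123.1·0.4002 = 49.26 lb
  ZrO2: 22.51·0.6693 = 15.07 lb
  SiO2: 22.51·0.3297 + 583.0·0.6322 = 376.0 lb
LOI: 22.51·0.001000 + 123.1·0.5998 + 22.53·0.01520 + 583.0·0.05010 + 29.24·0.3159 = 112.6 lb
Net of LOI, the glass mass = 780.4 − 112.6 = 667.7 lb (equal to the oxide-mass sum)
wt %: oxide over glass, times 100

Glass mass = 667.7 lb (batch 780.4 − LOI 112.6).
Composition: K2O 2.996%, MgO 31.06%, Li2O 7.378%, ZrO2 2.256%, SiO2 56.31%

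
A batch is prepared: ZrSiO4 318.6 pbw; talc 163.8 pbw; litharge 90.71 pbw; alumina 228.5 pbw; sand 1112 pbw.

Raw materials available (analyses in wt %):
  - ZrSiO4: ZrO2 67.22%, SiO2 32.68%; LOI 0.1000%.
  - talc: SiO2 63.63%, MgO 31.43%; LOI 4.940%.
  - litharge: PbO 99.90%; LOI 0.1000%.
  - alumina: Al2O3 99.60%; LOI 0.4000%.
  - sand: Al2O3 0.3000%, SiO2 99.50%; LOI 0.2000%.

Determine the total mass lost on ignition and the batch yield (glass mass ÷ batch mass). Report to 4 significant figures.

Each numeric step carries full float precision throughout; working values are shown, rounded to 4 significant figures, alongside each step — exactly one rounding goes into each reported result; derived quantities, including ignition loss, the totals, the five compositions, glass mass, yield, are rebuilt starting from the weights per 1902 pbw of glass in exact precision, exactly as printed in the question or the answer.
Ignition loss by material:
  ZrSiO4: 318.6 × 0.001000 = 0.3186 pbw
  talc: 163.8 × 0.04940 = 8.092 pbw
  litharge: 90.71 × 0.001000 = 0.09071 pbw
  alumina: 228.5 × 0.004000 = 0.9140 pbw
  sand: 1112 × 0.002000 = 2.224 pbw
Total LOI = 11.64 pbw
Glass = batch − LOI = 1914 − 11.64 = 1902 pbw

LOI loss = 11.64 pbw; glass = 1902 pbw; yield = 99.39%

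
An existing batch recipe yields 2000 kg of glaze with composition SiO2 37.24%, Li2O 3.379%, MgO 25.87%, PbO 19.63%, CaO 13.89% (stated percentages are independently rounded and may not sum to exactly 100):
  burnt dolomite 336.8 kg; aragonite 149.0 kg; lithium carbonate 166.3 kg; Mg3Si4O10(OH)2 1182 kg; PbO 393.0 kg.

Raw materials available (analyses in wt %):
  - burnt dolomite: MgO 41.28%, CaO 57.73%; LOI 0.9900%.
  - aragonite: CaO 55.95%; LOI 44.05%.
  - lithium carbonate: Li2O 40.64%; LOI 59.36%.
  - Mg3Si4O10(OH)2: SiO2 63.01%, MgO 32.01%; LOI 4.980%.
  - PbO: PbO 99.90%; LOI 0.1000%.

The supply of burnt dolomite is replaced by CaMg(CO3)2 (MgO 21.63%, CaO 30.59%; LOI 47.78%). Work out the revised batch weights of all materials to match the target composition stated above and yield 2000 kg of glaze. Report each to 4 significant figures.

Revised batch per 2000 kg glaze:
  CaMg(CO3)2: 642.8 kg
  aragonite: 145.1 kg
  lithium carbonate: 166.3 kg
  Mg3Si4O10(OH)2: 1182 kg
  PbO: 393.0 kg
Total batch = 2529 kg; LOI loss = 529.0 kg

Each numeric step runs at exact precision at each step — in-progress results appear (rounded to four significant digits) between the steps — each reported number undergoes a single rounding — the derived quantities are rebuilt using the weight values per 2000 kg of glass in full precision (five oxide percentages, LOI, the yield, glass mass, the totals) precisely as stated by the problem or answer text.
The oxide mass targets at 2000 kg glaze:
  SiO2: 37.24% × 2000 = 744.8 kg
  Li2O: 3.379% × 2000 = 67.58 kg
  MgO: 25.87% × 2000 = 517.4 kg
  PbO: 19.63% × 2000 = 392.6 kg
  CaO: 13.89% × 2000 = 277.8 kg
A balance pass over the oxides, applying the batch weights above, per the basis as stated (each sum matches its target mass once rounding is allowed for):
  SiO2: 1182·0.6301 = 744.8 kg (target 744.8 kg)
  Li2O: 166.3·0.4064 = 67.58 kg (target 67.58 kg)
  MgO: 642.8·0.2163 + 1182·0.3201 = 517.4 kg (target 517.4 kg)
  PbO: 393.0·0.9990 = 392.6 kg (target 392.6 kg)
  CaO: 642.8·0.3059 + 145.1·0.5595 = 277.8 kg (target 277.8 kg)
Glass-mass sanity pass: whole batch net of LOI = 2000 kg (targets for the oxides total 2000 kg; the stated basis being 2000 kg — gaps are rounding artifacts).
Adding the batch up: Σ batch = 2529 kg; LOI loss = Σ batch·LOI = 529.0 kg; glass ÷ batch gives a yield of 79.08%.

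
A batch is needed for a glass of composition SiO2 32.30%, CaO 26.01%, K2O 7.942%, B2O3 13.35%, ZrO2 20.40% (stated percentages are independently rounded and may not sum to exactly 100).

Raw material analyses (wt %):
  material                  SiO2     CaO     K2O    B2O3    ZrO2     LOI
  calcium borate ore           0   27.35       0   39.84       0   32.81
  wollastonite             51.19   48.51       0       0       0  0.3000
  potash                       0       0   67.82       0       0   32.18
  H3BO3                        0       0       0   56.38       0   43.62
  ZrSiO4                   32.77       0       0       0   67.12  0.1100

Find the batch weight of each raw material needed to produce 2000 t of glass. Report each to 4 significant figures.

Batch per 2000 t glass:
  calcium borate ore: 353.9 t
  wollastonite: 872.8 t
  potash: 234.2 t
  H3BO3: 223.5 t
  ZrSiO4: 607.9 t
Total batch = 2292 t; LOI loss = 292.3 t; yield = 87.25%

Rounding to 4 significant figures governs every intermediate as printed. The working math keeps full float precision at all times; a single rounding completes every reported value; all derived quantities, which include glass mass, yield, the totals, ignition loss, the five compositions, are re-derived at full float precision, as given in either problem or answer, from the weighed amounts on 2000 t of glass.
The oxide mass targets at 2000 t glass:
  SiO2: 32.30% × 2000 = 646.0 t
  CaO: 26.01% × 2000 = 520.2 t
  K2O: 7.942% × 2000 = 158.8 t
  B2O3: 13.35% × 2000 = 267.0 t
  ZrO2: 20.40% × 2000 = 408.0 t
Balance tally, oxide-wise, given the weights on record, at the basis given (every target is met by its sum inside rounding margins):
  SiO2: 872.8·0.5119 + 607.9·0.3277 = 646.0 t (target 646.0 t)
  CaO: 353.9·0.2735 + 872.8·0.4851 = 520.2 t (target 520.2 t)
  K2O: 234.2·0.6782 = 158.8 t (target 158.8 t)
  B2O3: 353.9·0.3984 + 223.5·0.5638 = 267.0 t (target 267.0 t)
  ZrO2: 607.9·0.6712 = 408.0 t (target 408.0 t)
Glass-mass bookkeeping: net batch after ignition = 2000 t (the targets, summed, come to 2000 t; with the basis standing at 2000 t — any gap is answer rounding).
Batch grand total — Σ batch = 2292 t; LOI loss = Σ batch·LOI = 292.3 t; as yield: glass ÷ batch → 87.25%.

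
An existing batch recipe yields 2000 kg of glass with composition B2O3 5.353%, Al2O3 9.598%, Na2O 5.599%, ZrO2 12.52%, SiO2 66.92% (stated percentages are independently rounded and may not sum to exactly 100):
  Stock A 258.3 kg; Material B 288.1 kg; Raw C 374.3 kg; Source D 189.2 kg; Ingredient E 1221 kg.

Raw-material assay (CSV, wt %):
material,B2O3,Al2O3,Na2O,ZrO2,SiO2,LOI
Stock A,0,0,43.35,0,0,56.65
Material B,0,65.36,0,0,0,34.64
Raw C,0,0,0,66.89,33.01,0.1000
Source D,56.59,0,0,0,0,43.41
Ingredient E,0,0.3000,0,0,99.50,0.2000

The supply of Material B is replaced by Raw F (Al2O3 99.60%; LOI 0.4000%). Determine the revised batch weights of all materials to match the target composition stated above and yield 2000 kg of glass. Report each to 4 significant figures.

Full precision is kept in all steps — working values are shown rounded off to 4 significant figures within the worked lines — exactly one rounding goes into each reported figure; derived quantities are rebuilt in full float precision (glass mass, ignition loss, the totals, yield, the five compositions) starting from the weights at 2000 kg of glass as they appear in the question or the answer.
Target oxide masses per 2000 kg glass:
  B2O3: 5.353% × 2000 = 107.1 kg
  Al2O3: 9.598% × 2000 = 192.0 kg
  Na2O: 5.599% × 2000 = 112.0 kg
  ZrO2: 12.52% × 2000 = 250.4 kg
  SiO2: 66.92% × 2000 = 1338 kg
Mass-balance tally per oxide per the reported batch figures, on the stated basis (delivered sums recover each target exact up to rounding of places):
  B2O3: 189.2·0.5659 = 107.1 kg (target 107.1 kg)
  Al2O3: 189.1·0.9960 + 1221·0.003000 = 192.0 kg (target 192.0 kg)
  Na2O: 258.3·0.4335 = 112.0 kg (target 112.0 kg)
  ZrO2: 374.3·0.6689 = 250.4 kg (target 250.4 kg)
  SiO2: 374.3·0.3301 + 1221·0.9950 = 1338 kg (target 1338 kg)
Glass-mass sanity pass: total charge less LOI = 2000 kg (oxide target masses add up to 2000 kg; stated basis 2000 kg — rounding explains the deltas).
Summing the batch: Σ batch = 2232 kg; LOI loss = Σ batch·LOI = 232.0 kg; the yield ratio, glass ÷ batch: 89.60%.

Revised batch per 2000 kg glass:
  Stock A: 258.3 kg
  Raw F: 189.1 kg
  Raw C: 374.3 kg
  Source D: 189.2 kg
  Ingredient E: 1221 kg
Total batch = 2232 kg; LOI loss = 232.0 kg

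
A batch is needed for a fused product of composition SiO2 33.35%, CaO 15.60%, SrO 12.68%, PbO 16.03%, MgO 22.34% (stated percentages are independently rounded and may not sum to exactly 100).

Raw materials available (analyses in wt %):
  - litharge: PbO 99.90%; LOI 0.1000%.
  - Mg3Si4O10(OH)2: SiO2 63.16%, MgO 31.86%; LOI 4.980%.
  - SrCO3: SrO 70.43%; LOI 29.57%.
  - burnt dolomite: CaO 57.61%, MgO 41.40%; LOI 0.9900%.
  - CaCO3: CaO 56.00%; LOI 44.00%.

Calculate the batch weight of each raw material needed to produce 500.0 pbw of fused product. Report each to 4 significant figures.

Batch per 500.0 pbw fused product:
  litharge: 80.23 pbw
  Mg3Si4O10(OH)2: 264.0 pbw
  SrCO3: 90.02 pbw
  burnt dolomite: 66.63 pbw
  CaCO3: 70.74 pbw
Total batch = 571.6 pbw; LOI loss = 71.63 pbw; yield = 87.47%

The intermediate values are shown, rounded to 4 significant figures, at each printed step — all arithmetic maintains full precision end to end — a single rounding produces each reported value; all derived quantities (five oxide percentages, glass mass, the yield, the totals, ignition loss) are re-derived from the batch weights at 500.0 pbw of glass at exact precision, exactly as shown in either problem or answer.
Oxide mass targets, per 500.0 pbw fused product:
  SiO2: 33.35% × 500.0 = 166.8 pbw
  CaO: 15.60% × 500.0 = 78.00 pbw
  SrO: 12.68% × 500.0 = 63.40 pbw
  PbO: 16.03% × 500.0 = 80.15 pbw
  MgO: 22.34% × 500.0 = 111.7 pbw
Balance tally, oxide-wise, with the batch weights as given, per the basis as stated (each sum matches its target mass exact up to rounding of places):
  SiO2: 264.0·0.6316 = 166.7 pbw (target 166.8 pbw)
  CaO: 66.63·0.5761 + 70.74·0.5600 = 78.00 pbw (target 78.00 pbw)
  SrO: 90.02·0.7043 = 63.40 pbw (target 63.40 pbw)
  PbO: 80.23·0.9990 = 80.15 pbw (target 80.15 pbw)
  MgO: 264.0·0.3186 + 66.63·0.4140 = 111.7 pbw (target 111.7 pbw)
The glass-mass cross-check: the batch minus its LOI: 500.0 pbw (targets for the oxides total 500.0 pbw; the stated basis being 500.0 pbw — differing by rounding only).
Total batch = Σ batch = 571.6 pbw; Σ batch·LOI gives LOI loss = 71.63 pbw; yield, glass over the total, = 87.47%.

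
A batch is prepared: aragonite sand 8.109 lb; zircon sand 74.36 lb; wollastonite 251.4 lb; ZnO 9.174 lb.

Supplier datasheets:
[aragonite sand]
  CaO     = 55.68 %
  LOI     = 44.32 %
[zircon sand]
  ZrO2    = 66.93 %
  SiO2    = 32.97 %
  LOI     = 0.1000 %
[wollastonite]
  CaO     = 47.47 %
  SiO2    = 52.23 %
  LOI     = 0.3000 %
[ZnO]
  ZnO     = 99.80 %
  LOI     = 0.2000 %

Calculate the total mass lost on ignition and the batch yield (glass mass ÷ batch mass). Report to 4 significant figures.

Working values are printed with 4-significant-figure rounding in the working — the whole derivation maintains exact precision through every step — a single rounding yields every reported figure; all derived quantities (the yield, the totals, LOI, four oxide percentages, glass mass) are rebuilt in full float precision starting from the weights on 338.6 lb of glass precisely as stated by the problem or the answer.
Material-by-material LOI:
  aragonite sand: 8.109 × 0.4432 = 3.594 lb
  zircon sand: 74.36 × 0.001000 = 0.07436 lb
  wollastonite: 251.4 × 0.003000 = 0.7542 lb
  ZnO: 9.174 × 0.002000 = 0.01835 lb
Total LOI = 4.441 lb
Glass = batch − LOI = 343.0 − 4.441 = 338.6 lb

LOI loss = 4.441 lb; glass = 338.6 lb; yield = 98.71%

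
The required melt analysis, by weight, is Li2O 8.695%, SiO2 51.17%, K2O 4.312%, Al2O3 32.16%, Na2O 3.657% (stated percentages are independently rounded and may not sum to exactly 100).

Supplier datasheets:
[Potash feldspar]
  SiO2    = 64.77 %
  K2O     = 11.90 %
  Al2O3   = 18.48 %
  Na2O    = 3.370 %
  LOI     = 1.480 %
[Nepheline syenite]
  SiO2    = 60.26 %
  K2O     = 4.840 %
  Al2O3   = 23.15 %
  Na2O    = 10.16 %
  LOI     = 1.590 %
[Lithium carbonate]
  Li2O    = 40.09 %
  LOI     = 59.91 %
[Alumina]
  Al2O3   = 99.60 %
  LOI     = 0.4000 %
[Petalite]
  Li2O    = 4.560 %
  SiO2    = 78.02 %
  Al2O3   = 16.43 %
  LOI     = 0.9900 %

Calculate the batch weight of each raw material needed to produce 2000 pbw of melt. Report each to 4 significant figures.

The intermediate values are shown with 4-significant-figure rounding when written out. Full float precision is maintained at each step; a single rounding completes every reported number; all derived quantities (net glass mass, the totals, yield, the five compositions, ignition loss) are rebuilt from the weighed amounts per 2000 pbw of glass in exact precision, as given in either problem or answer.
Oxide-by-oxide targets in 2000 pbw melt:
  Li2O: 8.695% × 2000 = 173.9 pbw
  SiO2: 51.17% × 2000 = 1023 pbw
  K2O: 4.312% × 2000 = 86.24 pbw
  Al2O3: 32.16% × 2000 = 643.2 pbw
  Na2O: 3.657% × 2000 = 73.14 pbw
Mass-balance tally per oxide on the weights just shown, under the basis named above (target by target, the sums agree exact up to rounding of places):
  Li2O: 380.4·0.4009 + 469.1·0.04560 = 173.9 pbw (target 173.9 pbw)
  SiO2: 499.3·0.6477 + 554.3·0.6026 + 469.1·0.7802 = 1023 pbw (target 1023 pbw)
  K2O: 499.3·0.1190 + 554.3·0.04840 = 86.24 pbw (target 86.24 pbw)
  Al2O3: 499.3·0.1848 + 554.3·0.2315 + 346.9·0.9960 + 469.1·0.1643 = 643.2 pbw (target 643.2 pbw)
  Na2O: 499.3·0.03370 + 554.3·0.1016 = 73.14 pbw (target 73.14 pbw)
Glass-mass bookkeeping: whole batch net of LOI = 2000 pbw (summing oxide targets gives 2000 pbw; stated basis 2000 pbw — differing by rounding only).
Adding the batch up: Σ batch = 2250 pbw; Σ batch·LOI gives LOI loss = 250.1 pbw; as yield: glass ÷ batch → 88.88%.

Batch per 2000 pbw melt:
  Potash feldspar: 499.3 pbw
  Nepheline syenite: 554.3 pbw
  Lithium carbonate: 380.4 pbw
  Alumina: 346.9 pbw
  Petalite: 469.1 pbw
Total batch = 2250 pbw; LOI loss = 250.1 pbw; yield = 88.88%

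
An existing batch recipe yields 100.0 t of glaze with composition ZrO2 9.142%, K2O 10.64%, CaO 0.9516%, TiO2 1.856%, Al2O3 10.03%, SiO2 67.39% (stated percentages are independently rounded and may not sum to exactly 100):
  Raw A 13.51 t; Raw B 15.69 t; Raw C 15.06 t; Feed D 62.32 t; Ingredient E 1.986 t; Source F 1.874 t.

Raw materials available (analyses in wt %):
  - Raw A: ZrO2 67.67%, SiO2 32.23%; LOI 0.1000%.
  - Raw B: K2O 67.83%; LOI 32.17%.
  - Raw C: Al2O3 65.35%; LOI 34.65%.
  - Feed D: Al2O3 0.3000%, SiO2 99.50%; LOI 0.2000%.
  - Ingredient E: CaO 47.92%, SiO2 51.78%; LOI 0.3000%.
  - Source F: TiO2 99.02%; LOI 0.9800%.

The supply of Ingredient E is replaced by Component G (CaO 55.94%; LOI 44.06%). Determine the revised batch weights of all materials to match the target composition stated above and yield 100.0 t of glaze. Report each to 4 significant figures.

Revised batch per 100.0 t glaze:
  Raw A: 13.51 t
  Raw B: 15.69 t
  Raw C: 15.06 t
  Feed D: 63.35 t
  Component G: 1.701 t
  Source F: 1.874 t
Total batch = 111.2 t; LOI loss = 11.17 t

The working math keeps full float precision at all times — rounding to 4 significant digits governs every intermediate as printed — a single rounding produces every reported number. All derived quantities (LOI, net glass mass, yield, the six compositions, the totals) are recomputed in exact precision from the batch weights on 100.0 t of glass, exactly as shown in the question or the answer.
Oxide-by-oxide targets in 100.0 t glaze:
  ZrO2: 9.142% × 100.0 = 9.142 t
  K2O: 10.64% × 100.0 = 10.64 t
  CaO: 0.9516% × 100.0 = 0.9516 t
  TiO2: 1.856% × 100.0 = 1.856 t
  Al2O3: 10.03% × 100.0 = 10.03 t
  SiO2: 67.39% × 100.0 = 67.39 t
Checking each oxide sum given the weights on record, on the stated basis (every target is met by its sum net of answer rounding effects):
  ZrO2: 13.51·0.6767 = 9.142 t (target 9.142 t)
  K2O: 15.69·0.6783 = 10.64 t (target 10.64 t)
  CaO: 1.701·0.5594 = 0.9515 t (target 0.9516 t)
  TiO2: 1.874·0.9902 = 1.856 t (target 1.856 t)
  Al2O3: 15.06·0.6535 + 63.35·0.003000 = 10.03 t (target 10.03 t)
  SiO2: 13.51·0.3223 + 63.35·0.9950 = 67.39 t (target 67.39 t)
Glass mass check: whole batch net of LOI = 100.0 t (targets for the oxides total 100.0 t; the stated basis being 100.0 t — a pure rounding effect).
Batch total: Σ batch = 111.2 t; Σ batch·LOI gives LOI loss = 11.17 t; yield: glass divided by total = 89.95%.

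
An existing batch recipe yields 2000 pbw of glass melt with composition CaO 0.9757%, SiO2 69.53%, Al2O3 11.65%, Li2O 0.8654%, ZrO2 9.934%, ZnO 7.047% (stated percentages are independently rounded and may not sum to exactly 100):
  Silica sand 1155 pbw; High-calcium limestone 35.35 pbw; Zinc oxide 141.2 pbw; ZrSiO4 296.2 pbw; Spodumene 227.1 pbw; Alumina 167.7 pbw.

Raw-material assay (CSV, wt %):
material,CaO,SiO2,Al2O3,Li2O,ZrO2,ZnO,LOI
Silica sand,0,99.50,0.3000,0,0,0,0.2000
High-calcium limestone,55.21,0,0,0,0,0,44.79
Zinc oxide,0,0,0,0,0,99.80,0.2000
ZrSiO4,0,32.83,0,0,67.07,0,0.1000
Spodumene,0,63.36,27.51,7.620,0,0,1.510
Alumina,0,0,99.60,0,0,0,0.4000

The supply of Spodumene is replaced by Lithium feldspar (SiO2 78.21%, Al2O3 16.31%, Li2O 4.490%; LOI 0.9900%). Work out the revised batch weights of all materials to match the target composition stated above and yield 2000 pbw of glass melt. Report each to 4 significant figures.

All arithmetic keeps exact precision at every stage. Working values are printed rounded to 4 significant figures at each printed step; each reported result carries a single rounding — the derived quantities are re-derived from the batch weights per 2000 pbw of glass at full float precision (net glass mass, yield, the totals, the six compositions, ignition loss) exactly as shown in the problem or answer text.
Oxide mass targets, per 2000 pbw glass melt:
  CaO: 0.9757% × 2000 = 19.51 pbw
  SiO2: 69.53% × 2000 = 1391 pbw
  Al2O3: 11.65% × 2000 = 233.0 pbw
  Li2O: 0.8654% × 2000 = 17.31 pbw
  ZrO2: 9.934% × 2000 = 198.7 pbw
  ZnO: 7.047% × 2000 = 140.9 pbw
Balance tally, oxide-wise, applying the batch weights above, relative to the basis at hand (sum by sum, the targets are met exact up to rounding of places):
  CaO: 35.35·0.5521 = 19.52 pbw (target 19.51 pbw)
  SiO2: 996.8·0.9950 + 296.2·0.3283 + 385.5·0.7821 = 1391 pbw (target 1391 pbw)
  Al2O3: 996.8·0.003000 + 385.5·0.1631 + 167.8·0.9960 = 233.0 pbw (target 233.0 pbw)
  Li2O: 385.5·0.04490 = 17.31 pbw (target 17.31 pbw)
  ZrO2: 296.2·0.6707 = 198.7 pbw (target 198.7 pbw)
  ZnO: 141.2·0.9980 = 140.9 pbw (target 140.9 pbw)
Glass-mass closure: batch total minus LOI = 2000 pbw (targets for the oxides total 2000 pbw; versus the stated basis of 2000 pbw — gaps are rounding artifacts).
Batch total: Σ batch = 2023 pbw; Σ batch·LOI gives LOI loss = 22.89 pbw; glass ÷ batch gives a yield of 98.87%.

Revised batch per 2000 pbw glass melt:
  Silica sand: 996.8 pbw
  High-calcium limestone: 35.35 pbw
  Zinc oxide: 141.2 pbw
  ZrSiO4: 296.2 pbw
  Lithium feldspar: 385.5 pbw
  Alumina: 167.8 pbw
Total batch = 2023 pbw; LOI loss = 22.89 pbw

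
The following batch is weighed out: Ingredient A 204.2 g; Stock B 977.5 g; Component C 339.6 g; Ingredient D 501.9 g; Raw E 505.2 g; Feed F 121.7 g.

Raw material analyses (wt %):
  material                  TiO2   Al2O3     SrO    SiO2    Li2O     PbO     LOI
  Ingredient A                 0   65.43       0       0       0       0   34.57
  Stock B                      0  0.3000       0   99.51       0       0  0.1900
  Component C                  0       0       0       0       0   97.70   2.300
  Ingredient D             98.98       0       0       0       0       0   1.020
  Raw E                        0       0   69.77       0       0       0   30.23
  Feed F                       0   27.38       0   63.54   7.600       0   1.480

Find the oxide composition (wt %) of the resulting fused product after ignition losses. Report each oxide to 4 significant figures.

Each numeric step carries full float precision end to end — intermediates appear rounded off to 4 significant digits as written; exactly one rounding is applied to every reported value — derived quantities, which include net glass mass, the six compositions, yield, LOI, totals, are re-derived in full float precision, exactly as printed in the problem or answer text, from the batch weights for 2410 g of glass.
Oxide-by-oxide delivered mass:
  TiO2: 501.9·0.9898 = 496.8 g
  Al2O3: 204.2·0.6543 + 977.5·0.003000 + 121.7·0.2738 = 169.9 g
  SrO: 505.2·0.6977 = 352.5 g
  SiO2: 977.5·0.9951 + 121.7·0.6354 = 1050 g
  Li2O: 121.7·0.07600 = 9.249 g
  PbO: 339.6·0.9770 = 331.8 g
LOI: 204.2·0.3457 + 977.5·0.001900 + 339.6·0.02300 + 501.9·0.01020 + 505.2·0.3023 + 121.7·0.01480 = 239.9 g
Glass mass = batch − LOI = 2650 − 239.9 = 2410 g (= Σ oxide masses)
wt %: oxide over glass, times 100

Glass mass = 2410 g (batch 2650 − LOI 239.9).
Composition: TiO2 20.61%, Al2O3 7.048%, SrO 14.62%, SiO2 43.57%, Li2O 0.3838%, PbO 13.77%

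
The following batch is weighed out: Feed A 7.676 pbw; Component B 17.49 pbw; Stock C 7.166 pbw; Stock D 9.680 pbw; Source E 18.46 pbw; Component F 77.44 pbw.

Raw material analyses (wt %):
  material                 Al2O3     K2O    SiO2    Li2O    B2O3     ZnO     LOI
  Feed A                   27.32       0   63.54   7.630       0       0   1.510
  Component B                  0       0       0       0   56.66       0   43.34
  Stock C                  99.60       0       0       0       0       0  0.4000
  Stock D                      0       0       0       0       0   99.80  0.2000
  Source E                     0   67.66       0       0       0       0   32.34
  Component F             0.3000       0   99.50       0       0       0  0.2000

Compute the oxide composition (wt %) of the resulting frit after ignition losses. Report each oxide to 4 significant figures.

Glass mass = 124.0 pbw (batch 137.9 − LOI 13.87).
Composition: Al2O3 7.632%, K2O 10.07%, SiO2 66.05%, Li2O 0.4722%, B2O3 7.989%, ZnO 7.788%

Each numeric step keeps exact precision throughout; the intermediate values appear with 4-significant-figure rounding as written; every reported number is rounded once only. All derived quantities are re-derived at full float precision (yield, the totals, ignition loss, six oxide percentages, net glass mass) using the weight values at 124.0 pbw of glass precisely as stated by the problem or answer text.
Delivered oxide masses:
  Al2O3: 7.676·0.2732 + 7.166·0.9960 + 77.44·0.003000 = 9.467 pbw
  K2O: 18.46·0.6766 = 12.49 pbw
  SiO2: 7.676·0.6354 + 77.44·0.9950 = 81.93 pbw
  Li2O: 7.676·0.07630 = 0.5857 pbw
  B2O3: 17.49·0.5666 = 9.910 pbw
  ZnO: 9.680·0.9980 = 9.661 pbw
LOI: 7.676·0.01510 + 17.49·0.4334 + 7.166·0.004000 + 9.680·0.002000 + 18.46·0.3234 + 77.44·0.002000 = 13.87 pbw
Resulting glass, batch − LOI: 137.9 − 13.87 = 124.0 pbw (the oxide masses sum to this)
percent by weight: oxide/glass ×100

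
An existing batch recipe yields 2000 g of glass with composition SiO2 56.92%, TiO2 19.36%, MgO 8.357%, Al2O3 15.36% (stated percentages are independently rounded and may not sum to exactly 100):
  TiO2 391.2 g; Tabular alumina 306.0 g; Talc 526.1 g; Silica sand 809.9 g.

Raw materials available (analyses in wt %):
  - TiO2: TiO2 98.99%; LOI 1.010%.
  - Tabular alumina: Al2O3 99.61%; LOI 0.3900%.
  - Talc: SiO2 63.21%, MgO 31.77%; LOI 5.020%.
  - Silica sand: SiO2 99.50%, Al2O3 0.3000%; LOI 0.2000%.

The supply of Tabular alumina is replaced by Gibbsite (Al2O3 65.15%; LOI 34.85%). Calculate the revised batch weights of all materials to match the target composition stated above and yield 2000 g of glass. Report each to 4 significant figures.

Revised batch per 2000 g glass:
  TiO2: 391.2 g
  Gibbsite: 467.8 g
  Talc: 526.1 g
  Silica sand: 809.9 g
Total batch = 2195 g; LOI loss = 195.0 g

The whole derivation runs at exact precision end to end — in-progress results are shown, rounded to four significant digits, in the printout. Every reported figure includes exactly one rounding — all derived quantities, which include the four compositions, totals, net glass mass, yield, LOI, are re-derived in full float precision, as quoted within the question or the answer, using the weight values per 2000 g of glass.
Oxide mass targets, per 2000 g glass:
  SiO2: 56.92% × 2000 = 1138 g
  TiO2: 19.36% × 2000 = 387.2 g
  MgO: 8.357% × 2000 = 167.1 g
  Al2O3: 15.36% × 2000 = 307.2 g
Verifying the oxide balance given the weights on record, for the quoted basis mass (oxide sums agree with the targets given rounding of the digits):
  SiO2: 526.1·0.6321 + 809.9·0.9950 = 1138 g (target 1138 g)
  TiO2: 391.2·0.9899 = 387.2 g (target 387.2 g)
  MgO: 526.1·0.3177 = 167.1 g (target 167.1 g)
  Al2O3: 467.8·0.6515 + 809.9·0.003000 = 307.2 g (target 307.2 g)
Glass-mass bookkeeping: Σ batch − LOI loss = 2000 g (the Σ of target masses is 2000 g; stated basis 2000 g — gaps are rounding artifacts).
Whole-batch sum: Σ batch = 2195 g; Σ batch·LOI gives LOI loss = 195.0 g; the yield ratio, glass ÷ batch: 91.12%.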